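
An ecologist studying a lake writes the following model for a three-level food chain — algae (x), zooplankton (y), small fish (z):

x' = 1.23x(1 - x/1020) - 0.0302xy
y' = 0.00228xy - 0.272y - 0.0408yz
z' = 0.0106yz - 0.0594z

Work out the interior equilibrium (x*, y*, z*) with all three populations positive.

x* ≈ 880, y* ≈ 5.6, z* ≈ 42.5

From dz/dt = 0: 0.0106y* = 0.0594, so y* = 5.6.
From dx/dt = 0: 1.23(1 - x*/1020) = 0.0302·5.6, giving x* = 1020·(1 - 0.138) = 880.
From dy/dt = 0: 0.00228·880 - 0.272 = 0.0408z*, so z* = 1.73/0.0408 = 42.5.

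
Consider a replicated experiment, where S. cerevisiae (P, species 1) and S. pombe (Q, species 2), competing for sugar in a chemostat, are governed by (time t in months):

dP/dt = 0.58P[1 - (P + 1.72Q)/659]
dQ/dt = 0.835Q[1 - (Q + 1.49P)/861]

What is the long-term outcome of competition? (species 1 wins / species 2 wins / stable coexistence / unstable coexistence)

unstable coexistence (outcome depends on initial conditions)

Compare the nullcline intercepts: K1/α12 = 659/1.72 = 383 < K2 = 861; K2/α21 = 861/1.49 = 578 < K1 = 659.
Since both are reversed, neither can invade when rare; the interior point is a saddle.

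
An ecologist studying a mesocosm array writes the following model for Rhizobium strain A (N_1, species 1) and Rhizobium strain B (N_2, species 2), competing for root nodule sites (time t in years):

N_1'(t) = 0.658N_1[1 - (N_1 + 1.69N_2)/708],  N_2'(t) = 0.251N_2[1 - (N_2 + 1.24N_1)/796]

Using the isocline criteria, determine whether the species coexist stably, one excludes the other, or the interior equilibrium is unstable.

unstable coexistence (outcome depends on initial conditions)

Compare the nullcline intercepts: K1/α12 = 708/1.69 = 419 < K2 = 796; K2/α21 = 796/1.24 = 642 < K1 = 708.
Since both are reversed, neither can invade when rare; the interior point is a saddle.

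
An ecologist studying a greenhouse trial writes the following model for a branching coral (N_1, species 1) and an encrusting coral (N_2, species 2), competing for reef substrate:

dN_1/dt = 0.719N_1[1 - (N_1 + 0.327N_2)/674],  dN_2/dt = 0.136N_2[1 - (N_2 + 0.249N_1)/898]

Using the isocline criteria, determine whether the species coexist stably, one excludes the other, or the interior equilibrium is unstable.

stable coexistence

Compare the nullcline intercepts: K1/α12 = 674/0.327 = 2060 > K2 = 898; K2/α21 = 898/0.249 = 3610 > K1 = 674.
Since both inequalities hold, each species can invade when rare, so the interior equilibrium is stable.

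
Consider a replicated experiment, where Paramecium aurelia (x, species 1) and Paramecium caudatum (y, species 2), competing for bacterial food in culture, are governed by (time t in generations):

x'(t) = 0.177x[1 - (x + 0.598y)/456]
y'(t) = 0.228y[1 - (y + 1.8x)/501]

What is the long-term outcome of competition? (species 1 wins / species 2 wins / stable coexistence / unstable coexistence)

species 1 excludes species 2

Compare the nullcline intercepts: K1/α12 = 456/0.598 = 763 > K2 = 501; K2/α21 = 501/1.8 = 278 < K1 = 456.
Since the inequalities point opposite ways, species 1 can invade but species 2 cannot.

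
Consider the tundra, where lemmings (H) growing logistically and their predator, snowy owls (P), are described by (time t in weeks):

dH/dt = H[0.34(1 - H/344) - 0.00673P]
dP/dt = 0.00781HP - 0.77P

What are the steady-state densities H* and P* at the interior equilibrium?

H* ≈ 98.6, P* ≈ 36

From dP/dt = 0 with P > 0: 0.00781H* = 0.77, so H* = 98.6.
Substitute into dH/dt = 0: 0.34(1 - 98.6/344) = 0.00673P*.
The bracket is 0.713, giving P* = 0.243/0.00673 = 36.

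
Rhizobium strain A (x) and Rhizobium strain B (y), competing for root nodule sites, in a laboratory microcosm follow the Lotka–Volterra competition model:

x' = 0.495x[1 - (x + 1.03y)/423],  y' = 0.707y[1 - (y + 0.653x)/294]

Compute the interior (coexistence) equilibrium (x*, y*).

Setting both brackets to zero gives the nullclines x + 1.03y = 423 and 0.653x + y = 294.
Substituting y = 294 - 0.653x into the first: x(1 - 1.03·0.653) = 423 - 1.03·294.
So x* = 120/0.327 = 367, and then y* = 294 - 0.653·367 = 54.3.

x* ≈ 367, y* ≈ 54.3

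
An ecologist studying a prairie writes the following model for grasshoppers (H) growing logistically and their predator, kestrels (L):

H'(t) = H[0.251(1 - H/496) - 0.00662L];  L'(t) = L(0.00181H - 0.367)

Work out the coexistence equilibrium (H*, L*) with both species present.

From dL/dt = 0 with L > 0: 0.00181H* = 0.367, so H* = 203.
Substitute into dH/dt = 0: 0.251(1 - 203/496) = 0.00662L*.
The bracket is 0.591, giving L* = 0.148/0.00662 = 22.4.

H* ≈ 203, L* ≈ 22.4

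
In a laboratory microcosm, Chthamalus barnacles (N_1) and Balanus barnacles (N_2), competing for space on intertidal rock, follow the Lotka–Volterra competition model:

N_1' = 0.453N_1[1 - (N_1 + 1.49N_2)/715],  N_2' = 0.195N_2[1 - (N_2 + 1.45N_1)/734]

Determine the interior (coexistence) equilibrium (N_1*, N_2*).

N_1* ≈ 326, N_2* ≈ 261

Setting both brackets to zero gives the nullclines N_1 + 1.49N_2 = 715 and 1.45N_1 + N_2 = 734.
Substituting N_2 = 734 - 1.45N_1 into the first: N_1(1 - 1.49·1.45) = 715 - 1.49·734.
So N_1* = -379/-1.16 = 326, and then N_2* = 734 - 1.45·326 = 261.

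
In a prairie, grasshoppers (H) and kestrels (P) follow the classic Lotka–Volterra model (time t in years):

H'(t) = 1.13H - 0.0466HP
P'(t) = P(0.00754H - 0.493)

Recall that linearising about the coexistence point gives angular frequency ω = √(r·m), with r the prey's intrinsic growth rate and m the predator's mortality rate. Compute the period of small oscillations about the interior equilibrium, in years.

T ≈ 8.42 years

Here r = 1.13 and m = 0.493, so r·m = 0.557.
ω = √0.557 = 0.746 per year, hence T = 2π/ω ≈ 8.42 years.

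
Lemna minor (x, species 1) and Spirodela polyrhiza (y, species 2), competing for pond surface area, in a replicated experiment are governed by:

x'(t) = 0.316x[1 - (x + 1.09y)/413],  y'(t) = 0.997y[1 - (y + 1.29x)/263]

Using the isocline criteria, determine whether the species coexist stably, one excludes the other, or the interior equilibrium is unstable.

species 1 excludes species 2

Compare the nullcline intercepts: K1/α12 = 413/1.09 = 379 > K2 = 263; K2/α21 = 263/1.29 = 204 < K1 = 413.
Since the inequalities point opposite ways, species 1 can invade but species 2 cannot.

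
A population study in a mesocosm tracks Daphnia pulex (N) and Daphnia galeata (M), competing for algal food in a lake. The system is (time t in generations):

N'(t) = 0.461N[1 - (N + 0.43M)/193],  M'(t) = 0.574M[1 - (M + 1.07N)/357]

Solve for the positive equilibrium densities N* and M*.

Setting both brackets to zero gives the nullclines N + 0.43M = 193 and 1.07N + M = 357.
Substituting M = 357 - 1.07N into the first: N(1 - 0.43·1.07) = 193 - 0.43·357.
So N* = 39.5/0.54 = 73.1, and then M* = 357 - 1.07·73.1 = 279.

N* ≈ 73.1, M* ≈ 279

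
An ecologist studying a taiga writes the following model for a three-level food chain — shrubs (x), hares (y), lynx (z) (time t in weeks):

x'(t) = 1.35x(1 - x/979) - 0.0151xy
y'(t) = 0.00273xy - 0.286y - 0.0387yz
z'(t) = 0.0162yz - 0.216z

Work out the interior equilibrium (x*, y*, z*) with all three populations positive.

From dz/dt = 0: 0.0162y* = 0.216, so y* = 13.3.
From dx/dt = 0: 1.35(1 - x*/979) = 0.0151·13.3, giving x* = 979·(1 - 0.149) = 833.
From dy/dt = 0: 0.00273·833 - 0.286 = 0.0387z*, so z* = 1.99/0.0387 = 51.4.

x* ≈ 833, y* ≈ 13.3, z* ≈ 51.4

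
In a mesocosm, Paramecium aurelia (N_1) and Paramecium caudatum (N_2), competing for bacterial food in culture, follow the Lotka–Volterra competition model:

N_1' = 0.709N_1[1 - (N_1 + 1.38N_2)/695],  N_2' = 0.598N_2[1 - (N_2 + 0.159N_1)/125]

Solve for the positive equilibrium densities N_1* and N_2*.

Setting both brackets to zero gives the nullclines N_1 + 1.38N_2 = 695 and 0.159N_1 + N_2 = 125.
Substituting N_2 = 125 - 0.159N_1 into the first: N_1(1 - 1.38·0.159) = 695 - 1.38·125.
So N_1* = 522/0.781 = 669, and then N_2* = 125 - 0.159·669 = 18.6.

N_1* ≈ 669, N_2* ≈ 18.6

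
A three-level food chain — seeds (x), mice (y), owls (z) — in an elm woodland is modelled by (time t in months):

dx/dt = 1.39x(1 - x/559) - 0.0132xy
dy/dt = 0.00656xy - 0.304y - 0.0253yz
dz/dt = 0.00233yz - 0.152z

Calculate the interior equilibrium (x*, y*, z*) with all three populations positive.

x* ≈ 213, y* ≈ 65.2, z* ≈ 43.1

From dz/dt = 0: 0.00233y* = 0.152, so y* = 65.2.
From dx/dt = 0: 1.39(1 - x*/559) = 0.0132·65.2, giving x* = 559·(1 - 0.62) = 213.
From dy/dt = 0: 0.00656·213 - 0.304 = 0.0253z*, so z* = 1.09/0.0253 = 43.1.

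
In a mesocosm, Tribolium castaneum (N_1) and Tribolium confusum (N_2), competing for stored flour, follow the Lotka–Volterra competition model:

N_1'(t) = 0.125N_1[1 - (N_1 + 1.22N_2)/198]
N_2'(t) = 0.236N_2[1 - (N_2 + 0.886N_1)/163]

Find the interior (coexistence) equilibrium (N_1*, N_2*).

N_1* ≈ 10.6, N_2* ≈ 154

Setting both brackets to zero gives the nullclines N_1 + 1.22N_2 = 198 and 0.886N_1 + N_2 = 163.
Substituting N_2 = 163 - 0.886N_1 into the first: N_1(1 - 1.22·0.886) = 198 - 1.22·163.
So N_1* = -0.86/-0.0809 = 10.6, and then N_2* = 163 - 0.886·10.6 = 154.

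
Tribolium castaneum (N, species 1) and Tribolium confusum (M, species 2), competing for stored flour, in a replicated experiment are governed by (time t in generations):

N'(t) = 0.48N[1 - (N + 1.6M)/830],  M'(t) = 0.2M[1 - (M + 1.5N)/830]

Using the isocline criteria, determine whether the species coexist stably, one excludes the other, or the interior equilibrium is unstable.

unstable coexistence (outcome depends on initial conditions)

Compare the nullcline intercepts: K1/α12 = 830/1.6 = 519 < K2 = 830; K2/α21 = 830/1.5 = 553 < K1 = 830.
Since both are reversed, neither can invade when rare; the interior point is a saddle.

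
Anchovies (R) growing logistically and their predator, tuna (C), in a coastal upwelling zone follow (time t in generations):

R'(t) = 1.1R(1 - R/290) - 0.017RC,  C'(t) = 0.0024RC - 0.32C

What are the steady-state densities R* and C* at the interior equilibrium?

From dC/dt = 0 with C > 0: 0.0024R* = 0.32, so R* = 133.
Substitute into dR/dt = 0: 1.1(1 - 133/290) = 0.017C*.
The bracket is 0.54, giving C* = 0.594/0.017 = 35.

R* ≈ 133, C* ≈ 35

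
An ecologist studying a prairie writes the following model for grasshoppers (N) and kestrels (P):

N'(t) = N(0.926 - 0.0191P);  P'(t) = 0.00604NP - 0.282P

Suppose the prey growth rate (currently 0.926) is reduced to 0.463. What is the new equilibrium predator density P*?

P* ≈ 24.2

At the interior fixed point, setting dN/dt = 0 with N > 0 fixes P* = (prey growth rate)/(NP coefficient) — independent of the other coefficients.
With the change, P* = 0.463/0.0191 = 24.2; it falls from 48.5.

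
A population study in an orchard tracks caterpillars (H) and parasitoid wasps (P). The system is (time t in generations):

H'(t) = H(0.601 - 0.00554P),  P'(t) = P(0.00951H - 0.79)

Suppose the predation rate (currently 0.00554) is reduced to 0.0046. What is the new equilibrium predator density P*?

P* ≈ 131

At the interior fixed point, setting dH/dt = 0 with H > 0 fixes P* = (prey growth rate)/(HP coefficient) — independent of the other coefficients.
With the change, P* = 0.601/0.0046 = 131; it rises from 108.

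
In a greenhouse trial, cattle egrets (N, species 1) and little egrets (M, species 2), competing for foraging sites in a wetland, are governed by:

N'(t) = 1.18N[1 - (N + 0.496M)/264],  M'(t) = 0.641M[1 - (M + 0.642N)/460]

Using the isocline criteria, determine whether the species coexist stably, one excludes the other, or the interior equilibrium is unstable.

Compare the nullcline intercepts: K1/α12 = 264/0.496 = 532 > K2 = 460; K2/α21 = 460/0.642 = 717 > K1 = 264.
Since both inequalities hold, each species can invade when rare, so the interior equilibrium is stable.

stable coexistence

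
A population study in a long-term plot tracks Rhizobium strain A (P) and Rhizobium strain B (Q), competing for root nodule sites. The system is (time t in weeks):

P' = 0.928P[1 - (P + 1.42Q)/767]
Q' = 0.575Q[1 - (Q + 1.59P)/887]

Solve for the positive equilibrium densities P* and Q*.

Setting both brackets to zero gives the nullclines P + 1.42Q = 767 and 1.59P + Q = 887.
Substituting Q = 887 - 1.59P into the first: P(1 - 1.42·1.59) = 767 - 1.42·887.
So P* = -493/-1.26 = 392, and then Q* = 887 - 1.59·392 = 264.

P* ≈ 392, Q* ≈ 264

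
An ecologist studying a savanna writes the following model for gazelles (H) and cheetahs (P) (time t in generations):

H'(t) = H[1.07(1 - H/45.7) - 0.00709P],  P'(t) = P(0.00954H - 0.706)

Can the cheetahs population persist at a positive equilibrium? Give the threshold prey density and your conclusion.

Threshold H = 74; K < 74, so no, the predator goes extinct.

The predator equation gives dP/dt > 0 only when H > 0.706/0.00954 = 74.
Without the predator, H → K = 45.7. Since 45.7 < 74, the predator cannot invade.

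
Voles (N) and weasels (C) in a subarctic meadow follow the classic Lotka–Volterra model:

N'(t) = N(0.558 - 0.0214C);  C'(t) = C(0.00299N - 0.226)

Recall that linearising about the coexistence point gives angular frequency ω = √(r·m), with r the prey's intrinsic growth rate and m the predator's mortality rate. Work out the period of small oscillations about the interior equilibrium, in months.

T ≈ 17.7 months

Here r = 0.558 and m = 0.226, so r·m = 0.126.
ω = √0.126 = 0.355 per month, hence T = 2π/ω ≈ 17.7 months.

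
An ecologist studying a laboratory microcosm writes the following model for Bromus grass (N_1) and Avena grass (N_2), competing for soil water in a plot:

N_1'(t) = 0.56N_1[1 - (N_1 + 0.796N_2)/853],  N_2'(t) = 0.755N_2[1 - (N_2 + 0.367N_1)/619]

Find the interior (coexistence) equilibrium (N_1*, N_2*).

Setting both brackets to zero gives the nullclines N_1 + 0.796N_2 = 853 and 0.367N_1 + N_2 = 619.
Substituting N_2 = 619 - 0.367N_1 into the first: N_1(1 - 0.796·0.367) = 853 - 0.796·619.
So N_1* = 360/0.708 = 509, and then N_2* = 619 - 0.367·509 = 432.

N_1* ≈ 509, N_2* ≈ 432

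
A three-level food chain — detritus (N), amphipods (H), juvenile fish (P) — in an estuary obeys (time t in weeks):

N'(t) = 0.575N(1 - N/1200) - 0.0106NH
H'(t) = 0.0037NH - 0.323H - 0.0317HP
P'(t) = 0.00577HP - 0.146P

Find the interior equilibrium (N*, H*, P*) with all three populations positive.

From dP/dt = 0: 0.00577H* = 0.146, so H* = 25.3.
From dN/dt = 0: 0.575(1 - N*/1200) = 0.0106·25.3, giving N* = 1200·(1 - 0.466) = 640.
From dH/dt = 0: 0.0037·640 - 0.323 = 0.0317P*, so P* = 2.05/0.0317 = 64.5.

N* ≈ 640, H* ≈ 25.3, P* ≈ 64.5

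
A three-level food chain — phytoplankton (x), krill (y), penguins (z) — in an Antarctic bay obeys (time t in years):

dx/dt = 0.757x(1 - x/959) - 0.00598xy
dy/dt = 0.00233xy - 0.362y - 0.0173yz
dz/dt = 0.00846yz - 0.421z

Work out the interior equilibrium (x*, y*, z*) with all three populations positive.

From dz/dt = 0: 0.00846y* = 0.421, so y* = 49.8.
From dx/dt = 0: 0.757(1 - x*/959) = 0.00598·49.8, giving x* = 959·(1 - 0.393) = 582.
From dy/dt = 0: 0.00233·582 - 0.362 = 0.0173z*, so z* = 0.994/0.0173 = 57.5.

x* ≈ 582, y* ≈ 49.8, z* ≈ 57.5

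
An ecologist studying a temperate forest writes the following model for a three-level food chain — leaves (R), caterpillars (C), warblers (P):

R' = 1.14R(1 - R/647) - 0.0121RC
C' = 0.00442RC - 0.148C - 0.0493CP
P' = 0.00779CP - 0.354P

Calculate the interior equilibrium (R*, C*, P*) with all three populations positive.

From dP/dt = 0: 0.00779C* = 0.354, so C* = 45.4.
From dR/dt = 0: 1.14(1 - R*/647) = 0.0121·45.4, giving R* = 647·(1 - 0.482) = 335.
From dC/dt = 0: 0.00442·335 - 0.148 = 0.0493P*, so P* = 1.33/0.0493 = 27.

R* ≈ 335, C* ≈ 45.4, P* ≈ 27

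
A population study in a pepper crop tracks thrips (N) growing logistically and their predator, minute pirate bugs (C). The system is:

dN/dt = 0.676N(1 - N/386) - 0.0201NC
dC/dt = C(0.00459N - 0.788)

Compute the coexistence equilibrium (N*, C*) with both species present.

N* ≈ 172, C* ≈ 18.7

From dC/dt = 0 with C > 0: 0.00459N* = 0.788, so N* = 172.
Substitute into dN/dt = 0: 0.676(1 - 172/386) = 0.0201C*.
The bracket is 0.555, giving C* = 0.375/0.0201 = 18.7.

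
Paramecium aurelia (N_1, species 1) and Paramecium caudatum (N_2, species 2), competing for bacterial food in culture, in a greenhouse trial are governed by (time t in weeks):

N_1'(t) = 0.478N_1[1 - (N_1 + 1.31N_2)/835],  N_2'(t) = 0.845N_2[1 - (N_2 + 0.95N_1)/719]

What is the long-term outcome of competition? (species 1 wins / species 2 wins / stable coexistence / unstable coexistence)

Compare the nullcline intercepts: K1/α12 = 835/1.31 = 637 < K2 = 719; K2/α21 = 719/0.95 = 757 < K1 = 835.
Since both are reversed, neither can invade when rare; the interior point is a saddle.

unstable coexistence (outcome depends on initial conditions)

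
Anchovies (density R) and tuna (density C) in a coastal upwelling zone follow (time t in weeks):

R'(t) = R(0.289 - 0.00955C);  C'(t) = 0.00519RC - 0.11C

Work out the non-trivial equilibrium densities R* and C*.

R* ≈ 21.2, C* ≈ 30.3

Set dC/dt = 0 with C > 0: 0.00519R - 0.11 = 0, so R* = 0.11/0.00519 = 21.2.
Set dR/dt = 0 with R > 0: 0.289 - 0.00955C = 0, so C* = 0.289/0.00955 = 30.3.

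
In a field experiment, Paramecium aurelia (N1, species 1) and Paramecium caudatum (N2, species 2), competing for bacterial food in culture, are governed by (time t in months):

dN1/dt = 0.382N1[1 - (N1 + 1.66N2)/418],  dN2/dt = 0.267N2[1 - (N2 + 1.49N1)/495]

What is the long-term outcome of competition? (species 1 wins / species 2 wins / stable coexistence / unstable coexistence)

unstable coexistence (outcome depends on initial conditions)

Compare the nullcline intercepts: K1/α12 = 418/1.66 = 252 < K2 = 495; K2/α21 = 495/1.49 = 332 < K1 = 418.
Since both are reversed, neither can invade when rare; the interior point is a saddle.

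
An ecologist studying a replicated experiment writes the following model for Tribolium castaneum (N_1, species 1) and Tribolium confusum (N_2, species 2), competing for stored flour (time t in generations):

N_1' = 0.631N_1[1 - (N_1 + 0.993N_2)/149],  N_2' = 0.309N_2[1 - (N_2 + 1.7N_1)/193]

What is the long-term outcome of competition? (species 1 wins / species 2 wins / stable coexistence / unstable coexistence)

Compare the nullcline intercepts: K1/α12 = 149/0.993 = 150 < K2 = 193; K2/α21 = 193/1.7 = 114 < K1 = 149.
Since both are reversed, neither can invade when rare; the interior point is a saddle.

unstable coexistence (outcome depends on initial conditions)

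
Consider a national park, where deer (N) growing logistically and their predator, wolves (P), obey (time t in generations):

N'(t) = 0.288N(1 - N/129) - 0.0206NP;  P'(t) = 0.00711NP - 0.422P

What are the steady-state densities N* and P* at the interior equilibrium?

From dP/dt = 0 with P > 0: 0.00711N* = 0.422, so N* = 59.4.
Substitute into dN/dt = 0: 0.288(1 - 59.4/129) = 0.0206P*.
The bracket is 0.54, giving P* = 0.155/0.0206 = 7.55.

N* ≈ 59.4, P* ≈ 7.55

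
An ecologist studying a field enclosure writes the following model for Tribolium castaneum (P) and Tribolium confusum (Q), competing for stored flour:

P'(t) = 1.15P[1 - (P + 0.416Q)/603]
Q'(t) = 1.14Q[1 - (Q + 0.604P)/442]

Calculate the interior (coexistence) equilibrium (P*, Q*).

Setting both brackets to zero gives the nullclines P + 0.416Q = 603 and 0.604P + Q = 442.
Substituting Q = 442 - 0.604P into the first: P(1 - 0.416·0.604) = 603 - 0.416·442.
So P* = 419/0.749 = 560, and then Q* = 442 - 0.604·560 = 104.

P* ≈ 560, Q* ≈ 104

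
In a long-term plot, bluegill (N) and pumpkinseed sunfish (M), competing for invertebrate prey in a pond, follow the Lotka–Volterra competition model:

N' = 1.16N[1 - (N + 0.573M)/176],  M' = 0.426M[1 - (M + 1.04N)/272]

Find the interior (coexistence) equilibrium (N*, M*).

N* ≈ 49.9, M* ≈ 220

Setting both brackets to zero gives the nullclines N + 0.573M = 176 and 1.04N + M = 272.
Substituting M = 272 - 1.04N into the first: N(1 - 0.573·1.04) = 176 - 0.573·272.
So N* = 20.1/0.404 = 49.9, and then M* = 272 - 1.04·49.9 = 220.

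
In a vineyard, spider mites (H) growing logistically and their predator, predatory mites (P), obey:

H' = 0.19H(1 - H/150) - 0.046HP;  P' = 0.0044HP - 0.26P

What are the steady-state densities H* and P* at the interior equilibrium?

From dP/dt = 0 with P > 0: 0.0044H* = 0.26, so H* = 59.1.
Substitute into dH/dt = 0: 0.19(1 - 59.1/150) = 0.046P*.
The bracket is 0.606, giving P* = 0.115/0.046 = 2.5.

H* ≈ 59.1, P* ≈ 2.5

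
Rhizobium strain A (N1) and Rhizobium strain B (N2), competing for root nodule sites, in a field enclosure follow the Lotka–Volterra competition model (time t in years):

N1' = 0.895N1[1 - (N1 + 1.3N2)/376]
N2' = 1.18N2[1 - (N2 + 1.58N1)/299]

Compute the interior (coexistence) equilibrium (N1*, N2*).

Setting both brackets to zero gives the nullclines N1 + 1.3N2 = 376 and 1.58N1 + N2 = 299.
Substituting N2 = 299 - 1.58N1 into the first: N1(1 - 1.3·1.58) = 376 - 1.3·299.
So N1* = -12.7/-1.05 = 12, and then N2* = 299 - 1.58·12 = 280.

N1* ≈ 12, N2* ≈ 280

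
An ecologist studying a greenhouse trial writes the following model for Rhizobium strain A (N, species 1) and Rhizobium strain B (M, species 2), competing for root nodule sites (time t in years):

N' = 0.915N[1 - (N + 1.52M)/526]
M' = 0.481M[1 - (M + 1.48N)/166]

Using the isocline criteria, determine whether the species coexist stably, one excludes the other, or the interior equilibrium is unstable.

Compare the nullcline intercepts: K1/α12 = 526/1.52 = 346 > K2 = 166; K2/α21 = 166/1.48 = 112 < K1 = 526.
Since the inequalities point opposite ways, species 1 can invade but species 2 cannot.

species 1 excludes species 2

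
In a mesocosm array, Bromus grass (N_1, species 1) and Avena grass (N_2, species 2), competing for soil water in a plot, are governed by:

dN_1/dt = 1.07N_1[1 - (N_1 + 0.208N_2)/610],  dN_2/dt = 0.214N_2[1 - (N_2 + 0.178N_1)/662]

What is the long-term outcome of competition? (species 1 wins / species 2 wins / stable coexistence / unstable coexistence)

Compare the nullcline intercepts: K1/α12 = 610/0.208 = 2930 > K2 = 662; K2/α21 = 662/0.178 = 3720 > K1 = 610.
Since both inequalities hold, each species can invade when rare, so the interior equilibrium is stable.

stable coexistence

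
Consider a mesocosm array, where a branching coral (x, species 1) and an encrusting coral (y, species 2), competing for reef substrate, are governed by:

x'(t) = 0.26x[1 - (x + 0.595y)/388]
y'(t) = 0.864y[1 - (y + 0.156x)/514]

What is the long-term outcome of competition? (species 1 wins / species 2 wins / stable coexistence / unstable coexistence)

Compare the nullcline intercepts: K1/α12 = 388/0.595 = 652 > K2 = 514; K2/α21 = 514/0.156 = 3290 > K1 = 388.
Since both inequalities hold, each species can invade when rare, so the interior equilibrium is stable.

stable coexistence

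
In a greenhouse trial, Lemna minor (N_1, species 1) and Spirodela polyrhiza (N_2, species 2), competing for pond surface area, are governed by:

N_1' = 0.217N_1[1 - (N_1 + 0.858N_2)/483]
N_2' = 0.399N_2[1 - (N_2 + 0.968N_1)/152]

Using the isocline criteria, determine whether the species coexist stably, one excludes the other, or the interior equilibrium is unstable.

species 1 excludes species 2

Compare the nullcline intercepts: K1/α12 = 483/0.858 = 563 > K2 = 152; K2/α21 = 152/0.968 = 157 < K1 = 483.
Since the inequalities point opposite ways, species 1 can invade but species 2 cannot.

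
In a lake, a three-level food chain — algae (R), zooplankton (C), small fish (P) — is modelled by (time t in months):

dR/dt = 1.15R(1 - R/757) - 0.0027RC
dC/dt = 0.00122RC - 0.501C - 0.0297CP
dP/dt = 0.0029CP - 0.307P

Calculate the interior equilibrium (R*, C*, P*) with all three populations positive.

From dP/dt = 0: 0.0029C* = 0.307, so C* = 106.
From dR/dt = 0: 1.15(1 - R*/757) = 0.0027·106, giving R* = 757·(1 - 0.249) = 569.
From dC/dt = 0: 0.00122·569 - 0.501 = 0.0297P*, so P* = 0.193/0.0297 = 6.5.

R* ≈ 569, C* ≈ 106, P* ≈ 6.5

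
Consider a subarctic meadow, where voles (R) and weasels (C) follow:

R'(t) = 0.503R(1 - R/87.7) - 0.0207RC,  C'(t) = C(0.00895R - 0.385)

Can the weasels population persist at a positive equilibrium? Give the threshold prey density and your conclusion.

The predator equation gives dC/dt > 0 only when R > 0.385/0.00895 = 43.
Without the predator, R → K = 87.7. Since 87.7 > 43, the predator can invade and persist.

Threshold R = 43; K > 43, so yes, the predator persists.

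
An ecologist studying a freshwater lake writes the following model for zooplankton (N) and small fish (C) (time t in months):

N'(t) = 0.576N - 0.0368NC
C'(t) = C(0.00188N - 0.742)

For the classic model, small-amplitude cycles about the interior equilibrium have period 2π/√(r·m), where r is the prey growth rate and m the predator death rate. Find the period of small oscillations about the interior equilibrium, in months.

T ≈ 9.61 months

Here r = 0.576 and m = 0.742, so r·m = 0.427.
ω = √0.427 = 0.654 per month, hence T = 2π/ω ≈ 9.61 months.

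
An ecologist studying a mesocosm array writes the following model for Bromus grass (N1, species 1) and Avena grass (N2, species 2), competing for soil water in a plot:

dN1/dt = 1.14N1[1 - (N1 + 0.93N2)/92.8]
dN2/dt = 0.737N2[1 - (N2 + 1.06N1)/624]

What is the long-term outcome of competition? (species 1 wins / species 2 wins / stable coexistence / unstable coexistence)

species 2 excludes species 1

Compare the nullcline intercepts: K1/α12 = 92.8/0.93 = 99.8 < K2 = 624; K2/α21 = 624/1.06 = 589 > K1 = 92.8.
Since the inequalities point opposite ways, species 2 can invade but species 1 cannot.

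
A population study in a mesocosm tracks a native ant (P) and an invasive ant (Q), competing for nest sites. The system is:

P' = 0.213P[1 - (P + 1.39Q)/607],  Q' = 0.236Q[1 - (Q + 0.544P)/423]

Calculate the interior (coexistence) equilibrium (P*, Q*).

Setting both brackets to zero gives the nullclines P + 1.39Q = 607 and 0.544P + Q = 423.
Substituting Q = 423 - 0.544P into the first: P(1 - 1.39·0.544) = 607 - 1.39·423.
So P* = 19/0.244 = 78, and then Q* = 423 - 0.544·78 = 381.

P* ≈ 78, Q* ≈ 381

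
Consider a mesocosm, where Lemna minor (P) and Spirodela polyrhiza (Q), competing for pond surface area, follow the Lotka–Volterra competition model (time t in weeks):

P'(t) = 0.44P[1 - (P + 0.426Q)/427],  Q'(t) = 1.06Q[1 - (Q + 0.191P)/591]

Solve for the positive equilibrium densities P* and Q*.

P* ≈ 191, Q* ≈ 555

Setting both brackets to zero gives the nullclines P + 0.426Q = 427 and 0.191P + Q = 591.
Substituting Q = 591 - 0.191P into the first: P(1 - 0.426·0.191) = 427 - 0.426·591.
So P* = 175/0.919 = 191, and then Q* = 591 - 0.191·191 = 555.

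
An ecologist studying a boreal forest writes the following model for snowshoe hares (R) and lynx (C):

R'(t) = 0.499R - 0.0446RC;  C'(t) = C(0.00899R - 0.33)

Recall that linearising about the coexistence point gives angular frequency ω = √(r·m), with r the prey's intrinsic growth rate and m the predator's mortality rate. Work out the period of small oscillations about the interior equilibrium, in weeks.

T ≈ 15.5 weeks

Here r = 0.499 and m = 0.33, so r·m = 0.165.
ω = √0.165 = 0.406 per week, hence T = 2π/ω ≈ 15.5 weeks.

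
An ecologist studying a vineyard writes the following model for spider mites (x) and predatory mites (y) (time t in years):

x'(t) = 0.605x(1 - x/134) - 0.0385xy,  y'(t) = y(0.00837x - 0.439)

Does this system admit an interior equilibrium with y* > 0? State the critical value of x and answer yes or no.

The predator equation gives dy/dt > 0 only when x > 0.439/0.00837 = 52.4.
Without the predator, x → K = 134. Since 134 > 52.4, the predator can invade and persist.

Threshold x = 52.4; K > 52.4, so yes, the predator persists.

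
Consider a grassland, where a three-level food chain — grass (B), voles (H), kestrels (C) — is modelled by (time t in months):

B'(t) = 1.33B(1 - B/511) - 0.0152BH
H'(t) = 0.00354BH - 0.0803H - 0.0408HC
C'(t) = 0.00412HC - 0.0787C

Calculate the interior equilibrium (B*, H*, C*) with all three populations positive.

From dC/dt = 0: 0.00412H* = 0.0787, so H* = 19.1.
From dB/dt = 0: 1.33(1 - B*/511) = 0.0152·19.1, giving B* = 511·(1 - 0.218) = 399.
From dH/dt = 0: 0.00354·399 - 0.0803 = 0.0408C*, so C* = 1.33/0.0408 = 32.7.

B* ≈ 399, H* ≈ 19.1, C* ≈ 32.7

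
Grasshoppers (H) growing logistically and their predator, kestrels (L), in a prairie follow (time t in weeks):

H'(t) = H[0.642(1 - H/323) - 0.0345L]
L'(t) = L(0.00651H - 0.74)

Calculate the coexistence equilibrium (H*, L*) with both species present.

From dL/dt = 0 with L > 0: 0.00651H* = 0.74, so H* = 114.
Substitute into dH/dt = 0: 0.642(1 - 114/323) = 0.0345L*.
The bracket is 0.648, giving L* = 0.416/0.0345 = 12.1.

H* ≈ 114, L* ≈ 12.1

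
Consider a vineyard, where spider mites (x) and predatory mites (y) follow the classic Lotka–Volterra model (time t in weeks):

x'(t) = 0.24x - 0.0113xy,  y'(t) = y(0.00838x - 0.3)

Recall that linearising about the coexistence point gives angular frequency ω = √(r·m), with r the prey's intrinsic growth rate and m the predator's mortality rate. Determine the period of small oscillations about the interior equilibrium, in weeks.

T ≈ 23.4 weeks

Here r = 0.24 and m = 0.3, so r·m = 0.072.
ω = √0.072 = 0.268 per week, hence T = 2π/ω ≈ 23.4 weeks.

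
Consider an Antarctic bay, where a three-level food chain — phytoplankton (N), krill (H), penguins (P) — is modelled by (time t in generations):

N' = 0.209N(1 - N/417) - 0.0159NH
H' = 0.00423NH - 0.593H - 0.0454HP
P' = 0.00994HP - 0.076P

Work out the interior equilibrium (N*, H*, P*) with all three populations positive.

N* ≈ 174, H* ≈ 7.65, P* ≈ 3.19

From dP/dt = 0: 0.00994H* = 0.076, so H* = 7.65.
From dN/dt = 0: 0.209(1 - N*/417) = 0.0159·7.65, giving N* = 417·(1 - 0.582) = 174.
From dH/dt = 0: 0.00423·174 - 0.593 = 0.0454P*, so P* = 0.145/0.0454 = 3.19.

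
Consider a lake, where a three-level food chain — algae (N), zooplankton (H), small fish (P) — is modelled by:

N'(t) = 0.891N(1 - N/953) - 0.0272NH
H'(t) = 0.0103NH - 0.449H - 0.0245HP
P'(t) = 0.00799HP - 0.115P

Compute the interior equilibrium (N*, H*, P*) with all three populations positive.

N* ≈ 534, H* ≈ 14.4, P* ≈ 206

From dP/dt = 0: 0.00799H* = 0.115, so H* = 14.4.
From dN/dt = 0: 0.891(1 - N*/953) = 0.0272·14.4, giving N* = 953·(1 - 0.439) = 534.
From dH/dt = 0: 0.0103·534 - 0.449 = 0.0245P*, so P* = 5.05/0.0245 = 206.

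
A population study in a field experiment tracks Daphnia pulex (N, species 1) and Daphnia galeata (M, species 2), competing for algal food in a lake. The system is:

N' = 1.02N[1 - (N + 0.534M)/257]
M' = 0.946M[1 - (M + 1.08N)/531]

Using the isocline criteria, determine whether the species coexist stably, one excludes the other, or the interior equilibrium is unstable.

Compare the nullcline intercepts: K1/α12 = 257/0.534 = 481 < K2 = 531; K2/α21 = 531/1.08 = 492 > K1 = 257.
Since the inequalities point opposite ways, species 2 can invade but species 1 cannot.

species 2 excludes species 1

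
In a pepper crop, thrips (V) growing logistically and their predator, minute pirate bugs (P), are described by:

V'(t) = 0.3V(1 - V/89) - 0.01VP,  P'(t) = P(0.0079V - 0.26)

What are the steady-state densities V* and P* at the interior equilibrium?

From dP/dt = 0 with P > 0: 0.0079V* = 0.26, so V* = 32.9.
Substitute into dV/dt = 0: 0.3(1 - 32.9/89) = 0.01P*.
The bracket is 0.63, giving P* = 0.189/0.01 = 18.9.

V* ≈ 32.9, P* ≈ 18.9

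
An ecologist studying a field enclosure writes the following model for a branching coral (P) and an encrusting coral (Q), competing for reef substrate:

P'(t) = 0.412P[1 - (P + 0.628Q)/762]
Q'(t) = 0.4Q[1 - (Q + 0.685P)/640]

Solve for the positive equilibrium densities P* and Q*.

Setting both brackets to zero gives the nullclines P + 0.628Q = 762 and 0.685P + Q = 640.
Substituting Q = 640 - 0.685P into the first: P(1 - 0.628·0.685) = 762 - 0.628·640.
So P* = 360/0.57 = 632, and then Q* = 640 - 0.685·632 = 207.

P* ≈ 632, Q* ≈ 207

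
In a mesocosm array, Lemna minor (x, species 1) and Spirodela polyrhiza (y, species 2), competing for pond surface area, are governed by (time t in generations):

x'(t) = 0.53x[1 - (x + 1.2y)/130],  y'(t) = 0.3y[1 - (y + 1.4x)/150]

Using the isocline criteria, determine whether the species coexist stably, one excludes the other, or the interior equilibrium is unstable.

unstable coexistence (outcome depends on initial conditions)

Compare the nullcline intercepts: K1/α12 = 130/1.2 = 108 < K2 = 150; K2/α21 = 150/1.4 = 107 < K1 = 130.
Since both are reversed, neither can invade when rare; the interior point is a saddle.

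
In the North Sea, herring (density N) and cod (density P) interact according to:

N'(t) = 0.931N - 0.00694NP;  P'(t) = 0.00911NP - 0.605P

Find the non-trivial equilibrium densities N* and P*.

Set dP/dt = 0 with P > 0: 0.00911N - 0.605 = 0, so N* = 0.605/0.00911 = 66.4.
Set dN/dt = 0 with N > 0: 0.931 - 0.00694P = 0, so P* = 0.931/0.00694 = 134.

N* ≈ 66.4, P* ≈ 134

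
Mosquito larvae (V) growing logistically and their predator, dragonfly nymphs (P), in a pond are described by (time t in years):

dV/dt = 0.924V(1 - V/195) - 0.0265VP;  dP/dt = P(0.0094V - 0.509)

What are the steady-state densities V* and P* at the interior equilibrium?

From dP/dt = 0 with P > 0: 0.0094V* = 0.509, so V* = 54.1.
Substitute into dV/dt = 0: 0.924(1 - 54.1/195) = 0.0265P*.
The bracket is 0.722, giving P* = 0.667/0.0265 = 25.2.

V* ≈ 54.1, P* ≈ 25.2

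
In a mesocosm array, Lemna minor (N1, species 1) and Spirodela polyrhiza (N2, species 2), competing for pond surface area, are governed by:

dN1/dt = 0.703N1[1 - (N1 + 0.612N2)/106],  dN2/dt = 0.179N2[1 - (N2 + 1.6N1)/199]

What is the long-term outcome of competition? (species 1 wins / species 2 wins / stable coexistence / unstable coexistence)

species 2 excludes species 1

Compare the nullcline intercepts: K1/α12 = 106/0.612 = 173 < K2 = 199; K2/α21 = 199/1.6 = 124 > K1 = 106.
Since the inequalities point opposite ways, species 2 can invade but species 1 cannot.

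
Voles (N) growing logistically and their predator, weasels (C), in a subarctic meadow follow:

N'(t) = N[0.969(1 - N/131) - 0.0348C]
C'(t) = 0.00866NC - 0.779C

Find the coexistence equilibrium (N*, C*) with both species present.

N* ≈ 90, C* ≈ 8.72

From dC/dt = 0 with C > 0: 0.00866N* = 0.779, so N* = 90.
Substitute into dN/dt = 0: 0.969(1 - 90/131) = 0.0348C*.
The bracket is 0.313, giving C* = 0.304/0.0348 = 8.72.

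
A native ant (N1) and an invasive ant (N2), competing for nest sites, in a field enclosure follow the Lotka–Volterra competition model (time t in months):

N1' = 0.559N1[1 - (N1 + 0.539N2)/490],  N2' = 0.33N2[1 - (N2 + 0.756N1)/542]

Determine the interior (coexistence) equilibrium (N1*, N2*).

N1* ≈ 334, N2* ≈ 290

Setting both brackets to zero gives the nullclines N1 + 0.539N2 = 490 and 0.756N1 + N2 = 542.
Substituting N2 = 542 - 0.756N1 into the first: N1(1 - 0.539·0.756) = 490 - 0.539·542.
So N1* = 198/0.593 = 334, and then N2* = 542 - 0.756·334 = 290.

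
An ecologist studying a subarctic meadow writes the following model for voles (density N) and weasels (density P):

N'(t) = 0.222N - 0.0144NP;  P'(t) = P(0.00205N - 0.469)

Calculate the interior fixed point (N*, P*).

Set dP/dt = 0 with P > 0: 0.00205N - 0.469 = 0, so N* = 0.469/0.00205 = 229.
Set dN/dt = 0 with N > 0: 0.222 - 0.0144P = 0, so P* = 0.222/0.0144 = 15.4.

N* ≈ 229, P* ≈ 15.4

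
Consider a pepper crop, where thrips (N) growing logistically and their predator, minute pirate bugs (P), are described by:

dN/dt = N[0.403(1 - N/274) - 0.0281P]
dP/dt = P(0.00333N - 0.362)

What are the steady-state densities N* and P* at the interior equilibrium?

N* ≈ 109, P* ≈ 8.65

From dP/dt = 0 with P > 0: 0.00333N* = 0.362, so N* = 109.
Substitute into dN/dt = 0: 0.403(1 - 109/274) = 0.0281P*.
The bracket is 0.603, giving P* = 0.243/0.0281 = 8.65.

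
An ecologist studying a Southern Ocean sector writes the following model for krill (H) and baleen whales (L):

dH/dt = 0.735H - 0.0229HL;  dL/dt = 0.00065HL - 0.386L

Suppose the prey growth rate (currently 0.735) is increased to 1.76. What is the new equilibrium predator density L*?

L* ≈ 76.9

At the interior fixed point, setting dH/dt = 0 with H > 0 fixes L* = (prey growth rate)/(HL coefficient) — independent of the other coefficients.
With the change, L* = 1.76/0.0229 = 76.9; it rises from 32.1.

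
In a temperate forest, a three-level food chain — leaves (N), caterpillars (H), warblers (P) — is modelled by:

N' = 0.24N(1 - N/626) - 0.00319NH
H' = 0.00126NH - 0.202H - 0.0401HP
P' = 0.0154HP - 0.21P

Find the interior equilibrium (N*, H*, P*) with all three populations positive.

N* ≈ 513, H* ≈ 13.6, P* ≈ 11.1

From dP/dt = 0: 0.0154H* = 0.21, so H* = 13.6.
From dN/dt = 0: 0.24(1 - N*/626) = 0.00319·13.6, giving N* = 626·(1 - 0.181) = 513.
From dH/dt = 0: 0.00126·513 - 0.202 = 0.0401P*, so P* = 0.444/0.0401 = 11.1.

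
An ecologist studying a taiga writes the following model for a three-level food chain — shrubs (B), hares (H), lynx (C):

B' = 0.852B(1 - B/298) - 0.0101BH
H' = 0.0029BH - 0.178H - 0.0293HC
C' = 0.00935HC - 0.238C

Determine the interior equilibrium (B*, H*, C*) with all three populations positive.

B* ≈ 208, H* ≈ 25.5, C* ≈ 14.5

From dC/dt = 0: 0.00935H* = 0.238, so H* = 25.5.
From dB/dt = 0: 0.852(1 - B*/298) = 0.0101·25.5, giving B* = 298·(1 - 0.302) = 208.
From dH/dt = 0: 0.0029·208 - 0.178 = 0.0293C*, so C* = 0.425/0.0293 = 14.5.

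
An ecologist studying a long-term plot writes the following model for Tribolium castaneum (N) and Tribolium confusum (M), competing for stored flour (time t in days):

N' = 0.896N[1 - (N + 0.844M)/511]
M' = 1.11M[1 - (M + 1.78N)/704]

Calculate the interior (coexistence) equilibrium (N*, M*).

N* ≈ 166, M* ≈ 409

Setting both brackets to zero gives the nullclines N + 0.844M = 511 and 1.78N + M = 704.
Substituting M = 704 - 1.78N into the first: N(1 - 0.844·1.78) = 511 - 0.844·704.
So N* = -83.2/-0.502 = 166, and then M* = 704 - 1.78·166 = 409.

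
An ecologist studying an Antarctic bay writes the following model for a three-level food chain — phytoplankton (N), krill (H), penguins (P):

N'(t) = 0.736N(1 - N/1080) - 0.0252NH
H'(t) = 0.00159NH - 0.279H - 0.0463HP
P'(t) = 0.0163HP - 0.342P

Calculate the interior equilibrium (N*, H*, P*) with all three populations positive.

From dP/dt = 0: 0.0163H* = 0.342, so H* = 21.
From dN/dt = 0: 0.736(1 - N*/1080) = 0.0252·21, giving N* = 1080·(1 - 0.718) = 304.
From dH/dt = 0: 0.00159·304 - 0.279 = 0.0463P*, so P* = 0.205/0.0463 = 4.42.

N* ≈ 304, H* ≈ 21, P* ≈ 4.42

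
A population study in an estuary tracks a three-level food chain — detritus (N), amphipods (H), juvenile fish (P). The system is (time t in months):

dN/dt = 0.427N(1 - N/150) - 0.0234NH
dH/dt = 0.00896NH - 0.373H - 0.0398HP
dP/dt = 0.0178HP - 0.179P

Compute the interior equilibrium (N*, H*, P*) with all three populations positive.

From dP/dt = 0: 0.0178H* = 0.179, so H* = 10.1.
From dN/dt = 0: 0.427(1 - N*/150) = 0.0234·10.1, giving N* = 150·(1 - 0.551) = 67.3.
From dH/dt = 0: 0.00896·67.3 - 0.373 = 0.0398P*, so P* = 0.23/0.0398 = 5.79.

N* ≈ 67.3, H* ≈ 10.1, P* ≈ 5.79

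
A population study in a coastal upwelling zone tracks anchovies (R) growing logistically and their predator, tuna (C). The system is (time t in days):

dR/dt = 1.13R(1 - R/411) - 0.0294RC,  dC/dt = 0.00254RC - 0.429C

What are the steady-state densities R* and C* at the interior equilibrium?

From dC/dt = 0 with C > 0: 0.00254R* = 0.429, so R* = 169.
Substitute into dR/dt = 0: 1.13(1 - 169/411) = 0.0294C*.
The bracket is 0.589, giving C* = 0.666/0.0294 = 22.6.

R* ≈ 169, C* ≈ 22.6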